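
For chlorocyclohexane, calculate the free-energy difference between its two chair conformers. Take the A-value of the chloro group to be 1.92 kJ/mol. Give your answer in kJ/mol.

A monosubstituted cyclohexane has one chair with the chloro group axial (E = A = 1.92 kJ/mol) and one with it equatorial (E = 0).
ΔE = 1.92 − 0 = 1.92 kJ/mol.

1.92 kJ/mol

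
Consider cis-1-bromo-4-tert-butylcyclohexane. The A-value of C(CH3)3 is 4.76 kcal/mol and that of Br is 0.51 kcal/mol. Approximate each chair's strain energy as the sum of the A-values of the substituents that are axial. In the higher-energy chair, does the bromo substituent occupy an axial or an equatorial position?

C1 and C4 have opposite parity, so for the cis isomer the two substituents are one axial and one equatorial in each chair.
Chair I (tert-butyl axial, bromo equatorial): E = 4.76 kcal/mol.
Chair II (tert-butyl equatorial, bromo axial): E = 0.51 kcal/mol.
Chair I is the less stable (higher-energy) conformer, and in that chair the bromo group is equatorial.

equatorial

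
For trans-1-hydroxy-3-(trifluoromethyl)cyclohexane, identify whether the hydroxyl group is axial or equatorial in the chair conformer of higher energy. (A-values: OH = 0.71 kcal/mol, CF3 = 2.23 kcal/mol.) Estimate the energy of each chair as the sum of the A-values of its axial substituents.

equatorial

C1 and C3 have the same parity, so for the trans isomer the two substituents are one axial and one equatorial in each chair.
Chair I (hydroxyl axial, trifluoromethyl equatorial): E = 0.71 kcal/mol.
Chair II (hydroxyl equatorial, trifluoromethyl axial): E = 2.23 kcal/mol.
Chair II is the less stable (higher-energy) conformer, and in that chair the hydroxyl group is equatorial.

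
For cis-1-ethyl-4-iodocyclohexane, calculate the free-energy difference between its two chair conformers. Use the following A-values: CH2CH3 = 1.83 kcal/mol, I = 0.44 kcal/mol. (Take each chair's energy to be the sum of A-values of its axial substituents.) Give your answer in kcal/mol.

C1 and C4 have opposite parity, so for the cis isomer the two substituents are one axial and one equatorial in each chair.
Chair I (ethyl axial, iodo equatorial): E = 1.83 kcal/mol.
Chair II (ethyl equatorial, iodo axial): E = 0.44 kcal/mol.
ΔE = 1.83 − 0.44 = 1.39 kcal/mol; chair II is more stable.

1.39 kcal/mol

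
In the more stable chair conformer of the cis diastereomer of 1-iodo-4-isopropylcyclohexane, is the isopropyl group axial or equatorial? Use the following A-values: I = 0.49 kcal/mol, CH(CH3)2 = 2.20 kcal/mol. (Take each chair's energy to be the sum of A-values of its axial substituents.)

C1 and C4 have opposite parity, so for the cis isomer the two substituents are one axial and one equatorial in each chair.
Chair I (iodo axial, isopropyl equatorial): E = 0.49 kcal/mol.
Chair II (iodo equatorial, isopropyl axial): E = 2.20 kcal/mol.
Chair I is the more stable (lower-energy) conformer, and in that chair the isopropyl group is equatorial.

equatorial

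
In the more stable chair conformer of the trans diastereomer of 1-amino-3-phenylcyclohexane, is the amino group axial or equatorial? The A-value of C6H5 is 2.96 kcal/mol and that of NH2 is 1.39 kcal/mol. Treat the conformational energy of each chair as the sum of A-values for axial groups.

axial

C1 and C3 have the same parity, so for the trans isomer the two substituents are one axial and one equatorial in each chair.
Chair I (phenyl axial, amino equatorial): E = 2.96 kcal/mol.
Chair II (phenyl equatorial, amino axial): E = 1.39 kcal/mol.
Chair II is the more stable (lower-energy) conformer, and in that chair the amino group is axial.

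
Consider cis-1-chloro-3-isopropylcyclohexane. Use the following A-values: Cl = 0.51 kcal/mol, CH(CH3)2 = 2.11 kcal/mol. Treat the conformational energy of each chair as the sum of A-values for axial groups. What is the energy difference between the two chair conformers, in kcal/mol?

C1 and C3 have the same parity, so for the cis isomer the two substituents are e,e in one chair and a,a in the other.
Chair I (chloro axial, isopropyl axial): E = 2.62 kcal/mol.
Chair II (chloro equatorial, isopropyl equatorial): E = 0.00 kcal/mol.
ΔE = 2.62 − 0.00 = 2.62 kcal/mol; chair II is more stable.

2.62 kcal/mol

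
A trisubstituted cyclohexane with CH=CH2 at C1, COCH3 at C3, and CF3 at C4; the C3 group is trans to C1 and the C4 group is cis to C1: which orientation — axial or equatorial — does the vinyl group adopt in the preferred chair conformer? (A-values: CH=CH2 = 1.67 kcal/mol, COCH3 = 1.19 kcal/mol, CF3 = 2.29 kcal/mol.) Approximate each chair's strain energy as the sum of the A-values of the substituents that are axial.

axial

Chair I (vinyl axial, acetyl equatorial, trifluoromethyl equatorial): E = 1.67 kcal/mol.
Chair II (vinyl equatorial, acetyl axial, trifluoromethyl axial): E = 3.48 kcal/mol.
Chair I is the more stable (lower-energy) conformer, and in that chair the vinyl group is axial.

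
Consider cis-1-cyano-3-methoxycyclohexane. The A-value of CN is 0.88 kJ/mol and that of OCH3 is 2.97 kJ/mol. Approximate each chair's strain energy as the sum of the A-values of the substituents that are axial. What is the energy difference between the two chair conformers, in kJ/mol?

C1 and C3 have the same parity, so for the cis isomer the two substituents are e,e in one chair and a,a in the other.
Chair I (cyano axial, methoxy axial): E = 3.85 kJ/mol.
Chair II (cyano equatorial, methoxy equatorial): E = 0.00 kJ/mol.
ΔE = 3.85 − 0.00 = 3.85 kJ/mol; chair II is more stable.

3.85 kJ/mol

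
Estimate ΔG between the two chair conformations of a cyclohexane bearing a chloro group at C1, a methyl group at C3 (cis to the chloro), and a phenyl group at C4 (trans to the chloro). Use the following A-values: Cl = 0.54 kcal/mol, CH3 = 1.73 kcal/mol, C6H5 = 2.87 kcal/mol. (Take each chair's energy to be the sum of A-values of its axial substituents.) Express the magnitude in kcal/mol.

Chair I (chloro axial, methyl axial, phenyl axial): E = 5.14 kcal/mol.
Chair II (chloro equatorial, methyl equatorial, phenyl equatorial): E = 0.00 kcal/mol.
ΔE = 5.14 − 0.00 = 5.14 kcal/mol; chair II is more stable.

5.14 kcal/mol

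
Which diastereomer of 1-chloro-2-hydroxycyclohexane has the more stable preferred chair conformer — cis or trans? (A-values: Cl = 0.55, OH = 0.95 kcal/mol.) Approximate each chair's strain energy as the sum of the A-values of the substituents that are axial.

trans

At 1,2 positions (parity opposite): cis → (a,e or e,a); trans → (e,e or a,a).
Best chair for cis: E = 0.55 kcal/mol; best chair for trans: E = 0.00 kcal/mol.
The trans isomer is lower by 0.55 kcal/mol.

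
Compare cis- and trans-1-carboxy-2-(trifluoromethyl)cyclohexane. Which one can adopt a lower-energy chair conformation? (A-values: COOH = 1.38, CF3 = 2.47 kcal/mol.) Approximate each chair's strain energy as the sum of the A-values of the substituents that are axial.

trans

At 1,2 positions (parity opposite): cis → (a,e or e,a); trans → (e,e or a,a).
Best chair for cis: E = 1.38 kcal/mol; best chair for trans: E = 0.00 kcal/mol.
The trans isomer is lower by 1.38 kcal/mol.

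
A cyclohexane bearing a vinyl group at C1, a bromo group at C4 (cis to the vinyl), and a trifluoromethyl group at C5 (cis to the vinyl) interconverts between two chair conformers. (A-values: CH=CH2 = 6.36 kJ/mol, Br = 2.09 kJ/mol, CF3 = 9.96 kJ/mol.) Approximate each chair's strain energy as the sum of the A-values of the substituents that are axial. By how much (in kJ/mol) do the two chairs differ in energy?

Chair I (vinyl axial, bromo equatorial, trifluoromethyl axial): E = 16.32 kJ/mol.
Chair II (vinyl equatorial, bromo axial, trifluoromethyl equatorial): E = 2.09 kJ/mol.
ΔE = 16.32 − 2.09 = 14.23 kJ/mol; chair II is more stable.

14.23 kJ/mol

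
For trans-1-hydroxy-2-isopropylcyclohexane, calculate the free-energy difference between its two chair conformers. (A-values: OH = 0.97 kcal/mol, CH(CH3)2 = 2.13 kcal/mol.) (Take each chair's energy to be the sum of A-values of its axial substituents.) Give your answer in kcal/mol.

3.10 kcal/mol

C1 and C2 have opposite parity, so for the trans isomer the two substituents are e,e in one chair and a,a in the other.
Chair I (hydroxyl axial, isopropyl axial): E = 3.10 kcal/mol.
Chair II (hydroxyl equatorial, isopropyl equatorial): E = 0.00 kcal/mol.
ΔE = 3.10 − 0.00 = 3.10 kcal/mol; chair II is more stable.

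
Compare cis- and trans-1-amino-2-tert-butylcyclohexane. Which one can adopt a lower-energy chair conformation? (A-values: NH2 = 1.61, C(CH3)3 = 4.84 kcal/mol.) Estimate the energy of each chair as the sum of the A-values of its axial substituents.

At 1,2 positions (parity opposite): cis → (a,e or e,a); trans → (e,e or a,a).
Best chair for cis: E = 1.61 kcal/mol; best chair for trans: E = 0.00 kcal/mol.
The trans isomer is lower by 1.61 kcal/mol.

trans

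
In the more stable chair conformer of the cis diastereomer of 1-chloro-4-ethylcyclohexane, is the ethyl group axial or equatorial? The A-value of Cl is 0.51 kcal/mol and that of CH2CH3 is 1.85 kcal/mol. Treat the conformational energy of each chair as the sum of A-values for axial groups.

C1 and C4 have opposite parity, so for the cis isomer the two substituents are one axial and one equatorial in each chair.
Chair I (chloro axial, ethyl equatorial): E = 0.51 kcal/mol.
Chair II (chloro equatorial, ethyl axial): E = 1.85 kcal/mol.
Chair I is the more stable (lower-energy) conformer, and in that chair the ethyl group is equatorial.

equatorial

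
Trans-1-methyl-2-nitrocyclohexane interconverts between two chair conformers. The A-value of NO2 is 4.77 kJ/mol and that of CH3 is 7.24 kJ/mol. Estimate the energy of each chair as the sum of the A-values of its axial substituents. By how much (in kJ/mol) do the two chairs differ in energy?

C1 and C2 have opposite parity, so for the trans isomer the two substituents are e,e in one chair and a,a in the other.
Chair I (nitro axial, methyl axial): E = 12.01 kJ/mol.
Chair II (nitro equatorial, methyl equatorial): E = 0.00 kJ/mol.
ΔE = 12.01 − 0.00 = 12.01 kJ/mol; chair II is more stable.

12.01 kJ/mol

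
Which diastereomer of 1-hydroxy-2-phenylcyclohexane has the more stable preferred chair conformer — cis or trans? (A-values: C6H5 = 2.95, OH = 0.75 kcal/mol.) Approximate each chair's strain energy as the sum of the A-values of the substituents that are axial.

At 1,2 positions (parity opposite): cis → (a,e or e,a); trans → (e,e or a,a).
Best chair for cis: E = 0.75 kcal/mol; best chair for trans: E = 0.00 kcal/mol.
The trans isomer is lower by 0.75 kcal/mol.

trans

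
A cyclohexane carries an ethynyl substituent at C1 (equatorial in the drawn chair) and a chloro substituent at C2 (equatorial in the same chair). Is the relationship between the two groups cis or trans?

trans

C1 and C2 have opposite parity, so their axial bonds point in opposite directions.
With opposite-parity carbons, two substituents on the same face are one axial and one equatorial; opposite faces give both axial or both equatorial.
Here the groups are equatorial/equatorial → opposite face → trans.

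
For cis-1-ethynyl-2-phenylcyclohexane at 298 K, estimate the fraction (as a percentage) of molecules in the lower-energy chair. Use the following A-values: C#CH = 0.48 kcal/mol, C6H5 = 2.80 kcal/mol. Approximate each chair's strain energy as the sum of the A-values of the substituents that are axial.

C1 and C2 have opposite parity, so for the cis isomer the two substituents are one axial and one equatorial in each chair.
Chair I (ethynyl axial, phenyl equatorial): E = 0.48 kcal/mol; chair II (ethynyl equatorial, phenyl axial): E = 2.80 kcal/mol.
ΔG = 2.32 kcal/mol between the two chairs.
K = exp(ΔG/RT) with R = 1.987×10⁻³ kcal mol⁻¹ K⁻¹ and T = 298 K gives K ≈ 50.3.
Fraction in the lower-energy chair = K/(K+1) = 98.1%.

98.1%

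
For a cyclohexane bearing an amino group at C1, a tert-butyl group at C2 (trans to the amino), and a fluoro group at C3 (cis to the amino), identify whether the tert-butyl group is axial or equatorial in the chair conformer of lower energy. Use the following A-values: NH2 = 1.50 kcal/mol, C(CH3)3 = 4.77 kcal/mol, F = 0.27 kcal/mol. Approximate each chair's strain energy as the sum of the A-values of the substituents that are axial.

Chair I (amino axial, tert-butyl axial, fluoro axial): E = 6.54 kcal/mol.
Chair II (amino equatorial, tert-butyl equatorial, fluoro equatorial): E = 0.00 kcal/mol.
Chair II is the more stable (lower-energy) conformer, and in that chair the tert-butyl group is equatorial.

equatorial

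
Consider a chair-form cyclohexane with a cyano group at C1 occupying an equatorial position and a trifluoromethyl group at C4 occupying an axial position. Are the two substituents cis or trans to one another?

C1 and C4 have opposite parity, so their axial bonds point in opposite directions.
With opposite-parity carbons, two substituents on the same face are one axial and one equatorial; opposite faces give both axial or both equatorial.
Here the groups are equatorial/axial → same face → cis.

cis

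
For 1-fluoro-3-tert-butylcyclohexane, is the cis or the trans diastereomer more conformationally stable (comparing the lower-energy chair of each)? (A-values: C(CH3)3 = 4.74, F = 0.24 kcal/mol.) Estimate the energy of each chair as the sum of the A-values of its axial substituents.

cis

At 1,3 positions (parity same): cis → (e,e or a,a); trans → (a,e or e,a).
Best chair for cis: E = 0.00 kcal/mol; best chair for trans: E = 0.24 kcal/mol.
The cis isomer is lower by 0.24 kcal/mol.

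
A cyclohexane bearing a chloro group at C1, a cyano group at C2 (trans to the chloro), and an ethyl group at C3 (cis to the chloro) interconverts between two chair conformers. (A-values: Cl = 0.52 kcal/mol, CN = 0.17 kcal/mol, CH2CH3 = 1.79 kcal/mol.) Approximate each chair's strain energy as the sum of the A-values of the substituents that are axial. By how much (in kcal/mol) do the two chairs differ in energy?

Chair I (chloro axial, cyano axial, ethyl axial): E = 2.48 kcal/mol.
Chair II (chloro equatorial, cyano equatorial, ethyl equatorial): E = 0.00 kcal/mol.
ΔE = 2.48 − 0.00 = 2.48 kcal/mol; chair II is more stable.

2.48 kcal/mol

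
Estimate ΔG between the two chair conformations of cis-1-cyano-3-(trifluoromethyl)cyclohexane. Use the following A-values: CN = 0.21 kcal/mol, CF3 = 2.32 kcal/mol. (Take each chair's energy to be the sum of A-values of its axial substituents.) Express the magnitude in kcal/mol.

2.53 kcal/mol

C1 and C3 have the same parity, so for the cis isomer the two substituents are e,e in one chair and a,a in the other.
Chair I (cyano axial, trifluoromethyl axial): E = 2.53 kcal/mol.
Chair II (cyano equatorial, trifluoromethyl equatorial): E = 0.00 kcal/mol.
ΔE = 2.53 − 0.00 = 2.53 kcal/mol; chair II is more stable.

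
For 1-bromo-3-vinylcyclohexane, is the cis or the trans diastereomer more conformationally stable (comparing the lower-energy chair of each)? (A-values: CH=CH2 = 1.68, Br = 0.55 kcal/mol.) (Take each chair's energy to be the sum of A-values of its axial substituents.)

At 1,3 positions (parity same): cis → (e,e or a,a); trans → (a,e or e,a).
Best chair for cis: E = 0.00 kcal/mol; best chair for trans: E = 0.55 kcal/mol.
The cis isomer is lower by 0.55 kcal/mol.

cis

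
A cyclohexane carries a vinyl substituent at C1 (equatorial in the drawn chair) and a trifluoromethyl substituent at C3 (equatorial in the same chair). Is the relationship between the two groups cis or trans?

cis

C1 and C3 have the same parity, so their axial bonds point in the same direction.
With same-parity carbons, two substituents on the same face are both axial or both equatorial; opposite faces give one of each.
Here the groups are equatorial/equatorial → same face → cis.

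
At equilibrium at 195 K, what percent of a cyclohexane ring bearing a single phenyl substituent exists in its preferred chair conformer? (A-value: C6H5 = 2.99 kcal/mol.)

100.0%

One chair has the phenyl group axial (E = 2.99 kcal/mol) and the other has it equatorial (E = 0).
ΔG = 2.99 kcal/mol between the two chairs.
K = exp(ΔG/RT) with R = 1.987×10⁻³ kcal mol⁻¹ K⁻¹ and T = 195 K gives K ≈ 2.25e+03.
Fraction in the lower-energy chair = K/(K+1) = 100.0%.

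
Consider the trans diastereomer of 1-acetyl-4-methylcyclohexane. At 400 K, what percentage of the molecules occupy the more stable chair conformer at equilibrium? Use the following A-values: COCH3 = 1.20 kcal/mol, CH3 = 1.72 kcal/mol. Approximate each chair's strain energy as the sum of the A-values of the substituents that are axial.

C1 and C4 have opposite parity, so for the trans isomer the two substituents are e,e in one chair and a,a in the other.
Chair I (acetyl axial, methyl axial): E = 2.92 kcal/mol; chair II (acetyl equatorial, methyl equatorial): E = 0.00 kcal/mol.
ΔG = 2.92 kcal/mol between the two chairs.
K = exp(ΔG/RT) with R = 1.987×10⁻³ kcal mol⁻¹ K⁻¹ and T = 400 K gives K ≈ 39.4.
Fraction in the lower-energy chair = K/(K+1) = 97.5%.

97.5%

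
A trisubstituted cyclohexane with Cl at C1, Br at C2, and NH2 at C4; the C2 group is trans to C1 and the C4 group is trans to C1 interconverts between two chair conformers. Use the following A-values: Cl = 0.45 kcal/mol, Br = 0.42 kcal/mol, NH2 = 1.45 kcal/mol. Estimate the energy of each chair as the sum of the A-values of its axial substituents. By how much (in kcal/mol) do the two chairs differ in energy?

2.32 kcal/mol

Chair I (chloro axial, bromo axial, amino axial): E = 2.32 kcal/mol.
Chair II (chloro equatorial, bromo equatorial, amino equatorial): E = 0.00 kcal/mol.
ΔE = 2.32 − 0.00 = 2.32 kcal/mol; chair II is more stable.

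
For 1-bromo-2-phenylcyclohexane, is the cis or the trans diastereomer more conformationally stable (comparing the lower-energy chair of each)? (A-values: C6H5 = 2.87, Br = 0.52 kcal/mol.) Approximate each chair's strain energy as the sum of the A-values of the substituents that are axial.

trans

At 1,2 positions (parity opposite): cis → (a,e or e,a); trans → (e,e or a,a).
Best chair for cis: E = 0.52 kcal/mol; best chair for trans: E = 0.00 kcal/mol.
The trans isomer is lower by 0.52 kcal/mol.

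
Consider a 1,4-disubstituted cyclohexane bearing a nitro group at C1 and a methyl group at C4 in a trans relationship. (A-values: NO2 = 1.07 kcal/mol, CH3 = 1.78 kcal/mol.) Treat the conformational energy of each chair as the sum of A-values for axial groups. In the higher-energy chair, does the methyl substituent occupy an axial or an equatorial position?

C1 and C4 have opposite parity, so for the trans isomer the two substituents are e,e in one chair and a,a in the other.
Chair I (nitro axial, methyl axial): E = 2.85 kcal/mol.
Chair II (nitro equatorial, methyl equatorial): E = 0.00 kcal/mol.
Chair I is the less stable (higher-energy) conformer, and in that chair the methyl group is axial.

axial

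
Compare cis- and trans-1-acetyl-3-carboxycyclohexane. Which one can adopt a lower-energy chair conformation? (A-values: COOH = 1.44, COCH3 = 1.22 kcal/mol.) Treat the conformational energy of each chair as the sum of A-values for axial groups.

At 1,3 positions (parity same): cis → (e,e or a,a); trans → (a,e or e,a).
Best chair for cis: E = 0.00 kcal/mol; best chair for trans: E = 1.22 kcal/mol.
The cis isomer is lower by 1.22 kcal/mol.

cis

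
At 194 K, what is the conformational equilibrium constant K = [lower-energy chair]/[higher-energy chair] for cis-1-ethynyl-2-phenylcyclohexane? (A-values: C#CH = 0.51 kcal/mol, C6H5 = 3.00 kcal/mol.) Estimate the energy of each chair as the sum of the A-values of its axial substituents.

C1 and C2 have opposite parity, so for the cis isomer the two substituents are one axial and one equatorial in each chair.
Chair I (ethynyl axial, phenyl equatorial): E = 0.51 kcal/mol; chair II (ethynyl equatorial, phenyl axial): E = 3.00 kcal/mol.
ΔG = 2.49 kcal/mol between the two chairs.
K = exp(ΔG/RT) with R = 1.987×10⁻³ kcal mol⁻¹ K⁻¹ and T = 194 K gives K ≈ 639.

K ≈ 639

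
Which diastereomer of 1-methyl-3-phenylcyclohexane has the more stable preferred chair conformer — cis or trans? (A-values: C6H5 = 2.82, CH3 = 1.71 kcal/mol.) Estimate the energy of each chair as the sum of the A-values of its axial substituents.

At 1,3 positions (parity same): cis → (e,e or a,a); trans → (a,e or e,a).
Best chair for cis: E = 0.00 kcal/mol; best chair for trans: E = 1.71 kcal/mol.
The cis isomer is lower by 1.71 kcal/mol.

cis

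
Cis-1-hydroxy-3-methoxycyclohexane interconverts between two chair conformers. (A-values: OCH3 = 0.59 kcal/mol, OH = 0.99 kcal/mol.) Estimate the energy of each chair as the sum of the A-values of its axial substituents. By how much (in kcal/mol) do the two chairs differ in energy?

1.58 kcal/mol

C1 and C3 have the same parity, so for the cis isomer the two substituents are e,e in one chair and a,a in the other.
Chair I (methoxy axial, hydroxyl axial): E = 1.58 kcal/mol.
Chair II (methoxy equatorial, hydroxyl equatorial): E = 0.00 kcal/mol.
ΔE = 1.58 − 0.00 = 1.58 kcal/mol; chair II is more stable.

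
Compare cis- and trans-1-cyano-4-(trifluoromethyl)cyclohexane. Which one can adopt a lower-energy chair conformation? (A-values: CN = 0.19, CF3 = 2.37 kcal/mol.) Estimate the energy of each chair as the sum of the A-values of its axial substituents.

At 1,4 positions (parity opposite): cis → (a,e or e,a); trans → (e,e or a,a).
Best chair for cis: E = 0.19 kcal/mol; best chair for trans: E = 0.00 kcal/mol.
The trans isomer is lower by 0.19 kcal/mol.

trans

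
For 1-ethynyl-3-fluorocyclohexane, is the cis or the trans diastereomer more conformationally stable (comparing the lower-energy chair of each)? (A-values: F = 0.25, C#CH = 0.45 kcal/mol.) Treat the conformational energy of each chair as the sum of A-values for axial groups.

cis

At 1,3 positions (parity same): cis → (e,e or a,a); trans → (a,e or e,a).
Best chair for cis: E = 0.00 kcal/mol; best chair for trans: E = 0.25 kcal/mol.
The cis isomer is lower by 0.25 kcal/mol.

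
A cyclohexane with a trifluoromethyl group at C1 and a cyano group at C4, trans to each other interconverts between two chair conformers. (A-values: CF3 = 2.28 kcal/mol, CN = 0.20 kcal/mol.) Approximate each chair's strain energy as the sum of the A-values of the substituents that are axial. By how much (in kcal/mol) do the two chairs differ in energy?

C1 and C4 have opposite parity, so for the trans isomer the two substituents are e,e in one chair and a,a in the other.
Chair I (trifluoromethyl axial, cyano axial): E = 2.48 kcal/mol.
Chair II (trifluoromethyl equatorial, cyano equatorial): E = 0.00 kcal/mol.
ΔE = 2.48 − 0.00 = 2.48 kcal/mol; chair II is more stable.

2.48 kcal/mol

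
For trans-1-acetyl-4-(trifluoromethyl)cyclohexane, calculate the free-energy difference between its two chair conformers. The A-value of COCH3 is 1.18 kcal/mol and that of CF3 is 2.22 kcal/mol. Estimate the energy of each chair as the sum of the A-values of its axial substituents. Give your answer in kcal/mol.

3.40 kcal/mol

C1 and C4 have opposite parity, so for the trans isomer the two substituents are e,e in one chair and a,a in the other.
Chair I (acetyl axial, trifluoromethyl axial): E = 3.40 kcal/mol.
Chair II (acetyl equatorial, trifluoromethyl equatorial): E = 0.00 kcal/mol.
ΔE = 3.40 − 0.00 = 3.40 kcal/mol; chair II is more stable.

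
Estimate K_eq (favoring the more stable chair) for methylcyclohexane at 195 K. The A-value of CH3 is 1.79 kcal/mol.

One chair has the methyl group axial (E = 1.79 kcal/mol) and the other has it equatorial (E = 0).
ΔG = 1.79 kcal/mol between the two chairs.
K = exp(ΔG/RT) with R = 1.987×10⁻³ kcal mol⁻¹ K⁻¹ and T = 195 K gives K ≈ 101.

K ≈ 101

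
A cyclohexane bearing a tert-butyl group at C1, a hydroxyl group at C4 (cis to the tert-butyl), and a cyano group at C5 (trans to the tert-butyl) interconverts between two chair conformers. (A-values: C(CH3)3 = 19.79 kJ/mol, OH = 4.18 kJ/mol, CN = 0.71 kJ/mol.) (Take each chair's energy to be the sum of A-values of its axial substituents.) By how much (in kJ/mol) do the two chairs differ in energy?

14.90 kJ/mol

Chair I (tert-butyl axial, hydroxyl equatorial, cyano equatorial): E = 19.79 kJ/mol.
Chair II (tert-butyl equatorial, hydroxyl axial, cyano axial): E = 4.89 kJ/mol.
ΔE = 19.79 − 4.89 = 14.90 kJ/mol; chair II is more stable.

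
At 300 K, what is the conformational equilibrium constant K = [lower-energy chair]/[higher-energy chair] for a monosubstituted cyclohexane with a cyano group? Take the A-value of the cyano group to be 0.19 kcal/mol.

K ≈ 1.38

One chair has the cyano group axial (E = 0.19 kcal/mol) and the other has it equatorial (E = 0).
ΔG = 0.19 kcal/mol between the two chairs.
K = exp(ΔG/RT) with R = 1.987×10⁻³ kcal mol⁻¹ K⁻¹ and T = 300 K gives K ≈ 1.38.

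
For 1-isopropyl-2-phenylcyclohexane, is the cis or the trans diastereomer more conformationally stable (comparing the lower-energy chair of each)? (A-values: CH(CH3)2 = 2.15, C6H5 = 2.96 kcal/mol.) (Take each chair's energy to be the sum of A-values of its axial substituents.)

trans

At 1,2 positions (parity opposite): cis → (a,e or e,a); trans → (e,e or a,a).
Best chair for cis: E = 2.15 kcal/mol; best chair for trans: E = 0.00 kcal/mol.
The trans isomer is lower by 2.15 kcal/mol.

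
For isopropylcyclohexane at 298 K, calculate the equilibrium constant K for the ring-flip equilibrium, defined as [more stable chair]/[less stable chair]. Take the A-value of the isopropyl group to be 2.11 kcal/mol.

One chair has the isopropyl group axial (E = 2.11 kcal/mol) and the other has it equatorial (E = 0).
ΔG = 2.11 kcal/mol between the two chairs.
K = exp(ΔG/RT) with R = 1.987×10⁻³ kcal mol⁻¹ K⁻¹ and T = 298 K gives K ≈ 35.3.

K ≈ 35.3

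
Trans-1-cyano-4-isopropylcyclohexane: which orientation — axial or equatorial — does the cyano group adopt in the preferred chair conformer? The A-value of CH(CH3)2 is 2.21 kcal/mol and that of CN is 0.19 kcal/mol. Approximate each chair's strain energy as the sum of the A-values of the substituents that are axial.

equatorial

C1 and C4 have opposite parity, so for the trans isomer the two substituents are e,e in one chair and a,a in the other.
Chair I (isopropyl axial, cyano axial): E = 2.40 kcal/mol.
Chair II (isopropyl equatorial, cyano equatorial): E = 0.00 kcal/mol.
Chair II is the more stable (lower-energy) conformer, and in that chair the cyano group is equatorial.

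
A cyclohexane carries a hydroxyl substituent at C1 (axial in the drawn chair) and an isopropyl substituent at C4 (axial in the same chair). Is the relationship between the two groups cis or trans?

trans

C1 and C4 have opposite parity, so their axial bonds point in opposite directions.
With opposite-parity carbons, two substituents on the same face are one axial and one equatorial; opposite faces give both axial or both equatorial.
Here the groups are axial/axial → opposite face → trans.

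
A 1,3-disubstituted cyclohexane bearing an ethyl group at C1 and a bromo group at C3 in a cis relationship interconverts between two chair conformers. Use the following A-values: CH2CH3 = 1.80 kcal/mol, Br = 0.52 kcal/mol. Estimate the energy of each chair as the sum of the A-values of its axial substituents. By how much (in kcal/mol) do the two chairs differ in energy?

C1 and C3 have the same parity, so for the cis isomer the two substituents are e,e in one chair and a,a in the other.
Chair I (ethyl axial, bromo axial): E = 2.32 kcal/mol.
Chair II (ethyl equatorial, bromo equatorial): E = 0.00 kcal/mol.
ΔE = 2.32 − 0.00 = 2.32 kcal/mol; chair II is more stable.

2.32 kcal/mol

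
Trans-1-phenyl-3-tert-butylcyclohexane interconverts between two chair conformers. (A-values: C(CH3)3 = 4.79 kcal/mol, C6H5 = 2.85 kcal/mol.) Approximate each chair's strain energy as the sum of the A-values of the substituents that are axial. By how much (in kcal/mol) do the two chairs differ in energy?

1.94 kcal/mol

C1 and C3 have the same parity, so for the trans isomer the two substituents are one axial and one equatorial in each chair.
Chair I (tert-butyl axial, phenyl equatorial): E = 4.79 kcal/mol.
Chair II (tert-butyl equatorial, phenyl axial): E = 2.85 kcal/mol.
ΔE = 4.79 − 2.85 = 1.94 kcal/mol; chair II is more stable.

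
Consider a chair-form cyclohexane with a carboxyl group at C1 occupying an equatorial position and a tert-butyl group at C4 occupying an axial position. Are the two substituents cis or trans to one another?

C1 and C4 have opposite parity, so their axial bonds point in opposite directions.
With opposite-parity carbons, two substituents on the same face are one axial and one equatorial; opposite faces give both axial or both equatorial.
Here the groups are equatorial/axial → same face → cis.

cis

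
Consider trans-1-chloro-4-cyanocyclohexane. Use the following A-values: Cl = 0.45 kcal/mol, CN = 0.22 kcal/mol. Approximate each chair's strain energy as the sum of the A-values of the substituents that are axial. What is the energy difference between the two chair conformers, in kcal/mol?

0.67 kcal/mol

C1 and C4 have opposite parity, so for the trans isomer the two substituents are e,e in one chair and a,a in the other.
Chair I (chloro axial, cyano axial): E = 0.67 kcal/mol.
Chair II (chloro equatorial, cyano equatorial): E = 0.00 kcal/mol.
ΔE = 0.67 − 0.00 = 0.67 kcal/mol; chair II is more stable.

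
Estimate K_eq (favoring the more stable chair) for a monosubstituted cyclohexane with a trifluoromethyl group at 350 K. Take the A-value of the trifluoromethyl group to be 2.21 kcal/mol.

One chair has the trifluoromethyl group axial (E = 2.21 kcal/mol) and the other has it equatorial (E = 0).
ΔG = 2.21 kcal/mol between the two chairs.
K = exp(ΔG/RT) with R = 1.987×10⁻³ kcal mol⁻¹ K⁻¹ and T = 350 K gives K ≈ 24.

K ≈ 24.0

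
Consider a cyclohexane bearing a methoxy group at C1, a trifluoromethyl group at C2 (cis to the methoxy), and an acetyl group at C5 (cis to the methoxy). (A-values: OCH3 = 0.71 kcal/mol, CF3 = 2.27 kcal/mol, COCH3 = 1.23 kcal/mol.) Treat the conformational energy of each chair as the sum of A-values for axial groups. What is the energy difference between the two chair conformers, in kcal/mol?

Chair I (methoxy axial, trifluoromethyl equatorial, acetyl axial): E = 1.94 kcal/mol.
Chair II (methoxy equatorial, trifluoromethyl axial, acetyl equatorial): E = 2.27 kcal/mol.
ΔE = 2.27 − 1.94 = 0.33 kcal/mol; chair I is more stable.

0.33 kcal/mol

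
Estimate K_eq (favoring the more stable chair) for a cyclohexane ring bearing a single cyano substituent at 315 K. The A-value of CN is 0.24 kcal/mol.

K ≈ 1.47

One chair has the cyano group axial (E = 0.24 kcal/mol) and the other has it equatorial (E = 0).
ΔG = 0.24 kcal/mol between the two chairs.
K = exp(ΔG/RT) with R = 1.987×10⁻³ kcal mol⁻¹ K⁻¹ and T = 315 K gives K ≈ 1.47.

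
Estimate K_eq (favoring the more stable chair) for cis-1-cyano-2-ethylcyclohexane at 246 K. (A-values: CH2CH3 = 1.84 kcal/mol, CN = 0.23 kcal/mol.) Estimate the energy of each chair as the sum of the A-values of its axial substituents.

K ≈ 26.9

C1 and C2 have opposite parity, so for the cis isomer the two substituents are one axial and one equatorial in each chair.
Chair I (ethyl axial, cyano equatorial): E = 1.84 kcal/mol; chair II (ethyl equatorial, cyano axial): E = 0.23 kcal/mol.
ΔG = 1.61 kcal/mol between the two chairs.
K = exp(ΔG/RT) with R = 1.987×10⁻³ kcal mol⁻¹ K⁻¹ and T = 246 K gives K ≈ 26.9.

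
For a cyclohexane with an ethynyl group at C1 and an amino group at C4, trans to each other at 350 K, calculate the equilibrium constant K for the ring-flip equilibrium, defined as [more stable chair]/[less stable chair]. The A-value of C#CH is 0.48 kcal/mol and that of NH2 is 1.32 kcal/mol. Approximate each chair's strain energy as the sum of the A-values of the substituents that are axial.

C1 and C4 have opposite parity, so for the trans isomer the two substituents are e,e in one chair and a,a in the other.
Chair I (ethynyl axial, amino axial): E = 1.80 kcal/mol; chair II (ethynyl equatorial, amino equatorial): E = 0.00 kcal/mol.
ΔG = 1.80 kcal/mol between the two chairs.
K = exp(ΔG/RT) with R = 1.987×10⁻³ kcal mol⁻¹ K⁻¹ and T = 350 K gives K ≈ 13.3.

K ≈ 13.3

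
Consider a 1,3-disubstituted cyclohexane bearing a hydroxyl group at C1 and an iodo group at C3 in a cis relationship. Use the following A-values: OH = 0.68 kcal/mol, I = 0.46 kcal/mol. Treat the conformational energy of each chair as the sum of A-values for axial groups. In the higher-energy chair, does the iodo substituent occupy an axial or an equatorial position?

C1 and C3 have the same parity, so for the cis isomer the two substituents are e,e in one chair and a,a in the other.
Chair I (hydroxyl axial, iodo axial): E = 1.14 kcal/mol.
Chair II (hydroxyl equatorial, iodo equatorial): E = 0.00 kcal/mol.
Chair I is the less stable (higher-energy) conformer, and in that chair the iodo group is axial.

axial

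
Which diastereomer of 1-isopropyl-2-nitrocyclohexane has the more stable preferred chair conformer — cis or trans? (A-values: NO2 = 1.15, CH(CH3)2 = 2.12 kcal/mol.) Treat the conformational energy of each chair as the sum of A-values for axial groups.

At 1,2 positions (parity opposite): cis → (a,e or e,a); trans → (e,e or a,a).
Best chair for cis: E = 1.15 kcal/mol; best chair for trans: E = 0.00 kcal/mol.
The trans isomer is lower by 1.15 kcal/mol.

trans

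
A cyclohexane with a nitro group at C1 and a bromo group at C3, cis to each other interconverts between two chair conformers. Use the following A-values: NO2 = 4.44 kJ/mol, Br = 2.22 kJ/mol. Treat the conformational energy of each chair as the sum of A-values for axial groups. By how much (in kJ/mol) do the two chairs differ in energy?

6.66 kJ/mol

C1 and C3 have the same parity, so for the cis isomer the two substituents are e,e in one chair and a,a in the other.
Chair I (nitro axial, bromo axial): E = 6.66 kJ/mol.
Chair II (nitro equatorial, bromo equatorial): E = 0.00 kJ/mol.
ΔE = 6.66 − 0.00 = 6.66 kJ/mol; chair II is more stable.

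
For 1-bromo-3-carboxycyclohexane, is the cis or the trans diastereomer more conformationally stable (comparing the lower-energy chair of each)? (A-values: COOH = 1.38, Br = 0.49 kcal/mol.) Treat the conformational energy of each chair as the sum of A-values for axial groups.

cis

At 1,3 positions (parity same): cis → (e,e or a,a); trans → (a,e or e,a).
Best chair for cis: E = 0.00 kcal/mol; best chair for trans: E = 0.49 kcal/mol.
The cis isomer is lower by 0.49 kcal/mol.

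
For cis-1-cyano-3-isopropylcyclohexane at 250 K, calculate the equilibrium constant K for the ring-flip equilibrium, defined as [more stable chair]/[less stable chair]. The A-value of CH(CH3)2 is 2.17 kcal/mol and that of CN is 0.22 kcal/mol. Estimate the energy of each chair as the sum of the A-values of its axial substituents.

C1 and C3 have the same parity, so for the cis isomer the two substituents are e,e in one chair and a,a in the other.
Chair I (isopropyl axial, cyano axial): E = 2.39 kcal/mol; chair II (isopropyl equatorial, cyano equatorial): E = 0.00 kcal/mol.
ΔG = 2.39 kcal/mol between the two chairs.
K = exp(ΔG/RT) with R = 1.987×10⁻³ kcal mol⁻¹ K⁻¹ and T = 250 K gives K ≈ 123.

K ≈ 123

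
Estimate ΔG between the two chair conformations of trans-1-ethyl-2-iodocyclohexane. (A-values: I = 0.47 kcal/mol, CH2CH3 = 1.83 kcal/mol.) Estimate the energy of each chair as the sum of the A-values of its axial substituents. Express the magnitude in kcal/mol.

C1 and C2 have opposite parity, so for the trans isomer the two substituents are e,e in one chair and a,a in the other.
Chair I (iodo axial, ethyl axial): E = 2.30 kcal/mol.
Chair II (iodo equatorial, ethyl equatorial): E = 0.00 kcal/mol.
ΔE = 2.30 − 0.00 = 2.30 kcal/mol; chair II is more stable.

2.30 kcal/mol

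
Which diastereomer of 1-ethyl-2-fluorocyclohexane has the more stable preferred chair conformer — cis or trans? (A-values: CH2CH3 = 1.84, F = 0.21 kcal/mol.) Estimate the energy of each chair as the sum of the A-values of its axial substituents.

At 1,2 positions (parity opposite): cis → (a,e or e,a); trans → (e,e or a,a).
Best chair for cis: E = 0.21 kcal/mol; best chair for trans: E = 0.00 kcal/mol.
The trans isomer is lower by 0.21 kcal/mol.

trans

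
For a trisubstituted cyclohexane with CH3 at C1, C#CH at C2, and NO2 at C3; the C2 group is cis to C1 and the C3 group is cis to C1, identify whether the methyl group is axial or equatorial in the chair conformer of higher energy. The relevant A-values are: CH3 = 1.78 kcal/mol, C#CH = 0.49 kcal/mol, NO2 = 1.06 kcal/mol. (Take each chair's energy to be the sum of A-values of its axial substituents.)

axial

Chair I (methyl axial, ethynyl equatorial, nitro axial): E = 2.84 kcal/mol.
Chair II (methyl equatorial, ethynyl axial, nitro equatorial): E = 0.49 kcal/mol.
Chair I is the less stable (higher-energy) conformer, and in that chair the methyl group is axial.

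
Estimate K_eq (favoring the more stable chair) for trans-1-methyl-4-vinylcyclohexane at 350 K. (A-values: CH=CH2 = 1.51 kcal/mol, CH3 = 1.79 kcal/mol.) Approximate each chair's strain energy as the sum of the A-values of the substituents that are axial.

K ≈ 115

C1 and C4 have opposite parity, so for the trans isomer the two substituents are e,e in one chair and a,a in the other.
Chair I (vinyl axial, methyl axial): E = 3.30 kcal/mol; chair II (vinyl equatorial, methyl equatorial): E = 0.00 kcal/mol.
ΔG = 3.30 kcal/mol between the two chairs.
K = exp(ΔG/RT) with R = 1.987×10⁻³ kcal mol⁻¹ K⁻¹ and T = 350 K gives K ≈ 115.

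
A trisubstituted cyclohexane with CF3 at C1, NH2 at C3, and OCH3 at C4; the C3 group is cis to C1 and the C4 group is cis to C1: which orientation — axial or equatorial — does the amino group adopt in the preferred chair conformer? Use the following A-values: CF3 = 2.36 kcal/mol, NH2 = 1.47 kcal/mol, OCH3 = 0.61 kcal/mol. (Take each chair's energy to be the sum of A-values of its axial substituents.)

Chair I (trifluoromethyl axial, amino axial, methoxy equatorial): E = 3.83 kcal/mol.
Chair II (trifluoromethyl equatorial, amino equatorial, methoxy axial): E = 0.61 kcal/mol.
Chair II is the more stable (lower-energy) conformer, and in that chair the amino group is equatorial.

equatorial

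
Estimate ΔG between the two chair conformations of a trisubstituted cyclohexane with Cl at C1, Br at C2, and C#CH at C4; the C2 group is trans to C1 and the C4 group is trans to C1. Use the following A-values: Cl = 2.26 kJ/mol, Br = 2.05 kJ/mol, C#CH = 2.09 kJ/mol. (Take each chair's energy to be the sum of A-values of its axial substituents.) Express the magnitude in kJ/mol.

Chair I (chloro axial, bromo axial, ethynyl axial): E = 6.40 kJ/mol.
Chair II (chloro equatorial, bromo equatorial, ethynyl equatorial): E = 0.00 kJ/mol.
ΔE = 6.40 − 0.00 = 6.40 kJ/mol; chair II is more stable.

6.40 kJ/mol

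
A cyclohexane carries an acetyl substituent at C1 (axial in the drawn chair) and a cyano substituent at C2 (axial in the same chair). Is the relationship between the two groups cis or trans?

C1 and C2 have opposite parity, so their axial bonds point in opposite directions.
With opposite-parity carbons, two substituents on the same face are one axial and one equatorial; opposite faces give both axial or both equatorial.
Here the groups are axial/axial → opposite face → trans.

trans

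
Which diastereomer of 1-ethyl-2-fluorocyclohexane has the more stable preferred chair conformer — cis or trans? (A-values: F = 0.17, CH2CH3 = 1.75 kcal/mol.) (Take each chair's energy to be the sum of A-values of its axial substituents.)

trans

At 1,2 positions (parity opposite): cis → (a,e or e,a); trans → (e,e or a,a).
Best chair for cis: E = 0.17 kcal/mol; best chair for trans: E = 0.00 kcal/mol.
The trans isomer is lower by 0.17 kcal/mol.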